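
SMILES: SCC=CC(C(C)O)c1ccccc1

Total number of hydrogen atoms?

16

Hydrogens are implicit in SMILES; fill each atom to its normal valence:
  5 × C (aromatic): 1 H each → 5
  4 × C: 1 H each → 4
  1 × C: 3 H
  1 × C: 2 H
  1 × C (aromatic): no H
  1 × O: 1 H
  1 × S: 1 H
  Total hydrogens = 16.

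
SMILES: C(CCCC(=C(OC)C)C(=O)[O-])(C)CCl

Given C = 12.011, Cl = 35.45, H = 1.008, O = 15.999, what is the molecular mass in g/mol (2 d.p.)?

Molecular formula: C11H18ClO3-.
M = 11×12.011 + 1×35.45 + 18×1.008 + 3×15.999 = 233.71 g/mol.

233.71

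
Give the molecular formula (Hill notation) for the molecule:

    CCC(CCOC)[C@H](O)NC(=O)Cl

Heavy atoms from the SMILES: 8 C, 1 Cl, 1 N, 3 O.
Implicit hydrogens by atom environment:
  3 × C: 2 H each → 6
  2 × C: 3 H each → 6
  2 × C: 1 H each → 2
  2 × O: no H
  1 × C: no H
  1 × Cl: no H
  1 × N: 1 H
  1 × O: 1 H
  Total hydrogens = 16.
Molecular formula: C8H16ClNO3

C8H16ClNO3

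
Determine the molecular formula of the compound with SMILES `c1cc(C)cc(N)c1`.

Heavy atoms from the SMILES: 7 C, 1 N.
Implicit hydrogens by atom environment:
  4 × C (aromatic): 1 H each → 4
  2 × C (aromatic): no H
  1 × C: 3 H
  1 × N: 2 H
  Total hydrogens = 9.
Molecular formula: C7H9N

C7H9N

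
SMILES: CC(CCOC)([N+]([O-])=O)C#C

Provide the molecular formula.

Heavy atoms from the SMILES: 7 C, 1 N, 3 O.
Implicit hydrogens by atom environment:
  2 × C: 3 H each → 6
  2 × C: 2 H each → 4
  2 × C: no H
  2 × O: no H
  1 × C: 1 H
  1 × N (charge +1): no H
  1 × O (charge -1): no H
  Total hydrogens = 11.
Molecular formula: C7H11NO3

C7H11NO3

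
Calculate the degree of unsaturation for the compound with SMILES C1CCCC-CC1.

Molecular formula from the SMILES: C7H14.
DoU = (2C + 2 + N − H − X)/2 = (2·7 + 2 + 0 − 14 − 0)/2 = 2/2 = 1.
(Structurally: 1 ring(s) + 0 π bond(s) = 1.)

1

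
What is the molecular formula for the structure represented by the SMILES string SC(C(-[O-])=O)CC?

Heavy atoms from the SMILES: 4 C, 2 O, 1 S.
Implicit hydrogens by atom environment:
  1 × C: 3 H
  1 × C: 2 H
  1 × C: 1 H
  1 × C: no H
  1 × O: no H
  1 × O (charge -1): no H
  1 × S: 1 H
  Total hydrogens = 7.
Net charge -1.
Molecular formula: C4H7O2S-

C4H7O2S-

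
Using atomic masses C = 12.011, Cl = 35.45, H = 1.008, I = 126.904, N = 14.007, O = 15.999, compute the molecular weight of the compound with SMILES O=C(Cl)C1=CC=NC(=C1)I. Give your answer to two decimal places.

Molecular formula: C6H3ClINO.
M = 6×12.011 + 1×35.45 + 3×1.008 + 1×126.904 + 1×14.007 + 1×15.999 = 267.45 g/mol.

267.45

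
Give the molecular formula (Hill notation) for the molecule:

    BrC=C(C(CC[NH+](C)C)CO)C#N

Heavy atoms from the SMILES: 1 Br, 9 C, 2 N, 1 O.
Implicit hydrogens by atom environment:
  3 × C: 2 H each → 6
  2 × C: 3 H each → 6
  2 × C: 1 H each → 2
  2 × C: no H
  1 × Br: no H
  1 × N (charge +1): 1 H
  1 × N: no H
  1 × O: 1 H
  Total hydrogens = 16.
Net charge +1.
Molecular formula: C9H16BrN2O+

C9H16BrN2O+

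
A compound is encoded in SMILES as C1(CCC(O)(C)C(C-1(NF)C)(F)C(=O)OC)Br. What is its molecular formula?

Heavy atoms from the SMILES: 1 Br, 10 C, 2 F, 1 N, 3 O.
Implicit hydrogens by atom environment:
  4 × C: no H
  3 × C: 3 H each → 9
  2 × C: 2 H each → 4
  2 × F: no H
  2 × O: no H
  1 × Br: no H
  1 × C: 1 H
  1 × N: 1 H
  1 × O: 1 H
  Total hydrogens = 16.
Molecular formula: C10H16BrF2NO3

C10H16BrF2NO3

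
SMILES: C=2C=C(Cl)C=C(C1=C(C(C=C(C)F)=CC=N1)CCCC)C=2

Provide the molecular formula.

Heavy atoms from the SMILES: 18 C, 1 Cl, 1 F, 1 N.
Implicit hydrogens by atom environment:
  6 × C (aromatic): 1 H each → 6
  5 × C (aromatic): no H
  3 × C: 2 H each → 6
  2 × C: 3 H each → 6
  1 × C: 1 H
  1 × C: no H
  1 × Cl: no H
  1 × F: no H
  1 × N (aromatic): no H
  Total hydrogens = 19.
Molecular formula: C18H19ClFN

C18H19ClFN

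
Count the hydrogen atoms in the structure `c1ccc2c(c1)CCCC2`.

12

Hydrogens are implicit in SMILES; fill each atom to its normal valence:
  4 × C: 2 H each → 8
  4 × C (aromatic): 1 H each → 4
  2 × C (aromatic): no H
  Total hydrogens = 12.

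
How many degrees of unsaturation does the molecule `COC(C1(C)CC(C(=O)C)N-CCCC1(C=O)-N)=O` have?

Molecular formula from the SMILES: C13H22N2O4.
DoU = (2C + 2 + N − H − X)/2 = (2·13 + 2 + 2 − 22 − 0)/2 = 8/2 = 4.
(Structurally: 1 ring(s) + 3 π bond(s) = 4.)

4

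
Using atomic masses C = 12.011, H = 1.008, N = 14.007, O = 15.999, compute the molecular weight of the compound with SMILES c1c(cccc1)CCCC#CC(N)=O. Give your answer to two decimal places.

Molecular formula: C12H13NO.
M = 12×12.011 + 13×1.008 + 1×14.007 + 1×15.999 = 187.24 g/mol.

187.24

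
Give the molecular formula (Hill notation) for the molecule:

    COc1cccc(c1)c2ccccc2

C13H12O

Heavy atoms from the SMILES: 13 C, 1 O.
Implicit hydrogens by atom environment:
  9 × C (aromatic): 1 H each → 9
  3 × C (aromatic): no H
  1 × C: 3 H
  1 × O: no H
  Total hydrogens = 12.
Molecular formula: C13H12O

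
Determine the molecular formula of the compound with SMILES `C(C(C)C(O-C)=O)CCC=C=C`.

C10H16O2

Heavy atoms from the SMILES: 10 C, 2 O.
Implicit hydrogens by atom environment:
  4 × C: 2 H each → 8
  2 × C: 3 H each → 6
  2 × C: 1 H each → 2
  2 × C: no H
  2 × O: no H
  Total hydrogens = 16.
Molecular formula: C10H16O2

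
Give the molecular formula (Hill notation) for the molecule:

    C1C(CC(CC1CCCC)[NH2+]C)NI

Heavy atoms from the SMILES: 11 C, 1 I, 2 N.
Implicit hydrogens by atom environment:
  6 × C: 2 H each → 12
  3 × C: 1 H each → 3
  2 × C: 3 H each → 6
  1 × I: no H
  1 × N (charge +1): 2 H
  1 × N: 1 H
  Total hydrogens = 24.
Net charge +1.
Molecular formula: C11H24IN2+

C11H24IN2+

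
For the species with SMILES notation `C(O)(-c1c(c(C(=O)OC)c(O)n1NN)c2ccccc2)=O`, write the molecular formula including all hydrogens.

C13H13N3O5

Heavy atoms from the SMILES: 13 C, 3 N, 5 O.
Implicit hydrogens by atom environment:
  5 × C (aromatic): 1 H each → 5
  5 × C (aromatic): no H
  3 × O: no H
  2 × C: no H
  2 × O: 1 H each → 2
  1 × C: 3 H
  1 × N: 2 H
  1 × N: 1 H
  1 × N (aromatic): no H
  Total hydrogens = 13.
Molecular formula: C13H13N3O5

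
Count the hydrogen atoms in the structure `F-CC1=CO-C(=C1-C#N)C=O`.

Hydrogens are implicit in SMILES; fill each atom to its normal valence:
  3 × C (aromatic): no H
  1 × C: 2 H
  1 × C (aromatic): 1 H
  1 × C: 1 H
  1 × C: no H
  1 × F: no H
  1 × N: no H
  1 × O (aromatic): no H
  1 × O: no H
  Total hydrogens = 4.

4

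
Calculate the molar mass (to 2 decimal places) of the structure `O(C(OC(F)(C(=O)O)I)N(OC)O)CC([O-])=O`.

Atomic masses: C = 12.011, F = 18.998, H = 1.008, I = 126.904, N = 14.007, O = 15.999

Molecular formula: C6H8FINO8-.
M = 6×12.011 + 1×18.998 + 8×1.008 + 1×126.904 + 1×14.007 + 8×15.999 = 368.03 g/mol.

368.03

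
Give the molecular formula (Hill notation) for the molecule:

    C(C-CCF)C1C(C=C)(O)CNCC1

C11H20FNO

Heavy atoms from the SMILES: 11 C, 1 F, 1 N, 1 O.
Implicit hydrogens by atom environment:
  8 × C: 2 H each → 16
  2 × C: 1 H each → 2
  1 × C: no H
  1 × F: no H
  1 × N: 1 H
  1 × O: 1 H
  Total hydrogens = 20.
Molecular formula: C11H20FNO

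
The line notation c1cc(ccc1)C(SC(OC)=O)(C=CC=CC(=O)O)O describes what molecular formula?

C14H14O5S

Heavy atoms from the SMILES: 14 C, 5 O, 1 S.
Implicit hydrogens by atom environment:
  5 × C (aromatic): 1 H each → 5
  4 × C: 1 H each → 4
  3 × C: no H
  3 × O: no H
  2 × O: 1 H each → 2
  1 × C: 3 H
  1 × C (aromatic): no H
  1 × S: no H
  Total hydrogens = 14.
Molecular formula: C14H14O5S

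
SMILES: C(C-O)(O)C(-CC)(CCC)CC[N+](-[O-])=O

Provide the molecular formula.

C10H21NO4

Heavy atoms from the SMILES: 10 C, 1 N, 4 O.
Implicit hydrogens by atom environment:
  6 × C: 2 H each → 12
  2 × C: 3 H each → 6
  2 × O: 1 H each → 2
  1 × C: 1 H
  1 × C: no H
  1 × N (charge +1): no H
  1 × O: no H
  1 × O (charge -1): no H
  Total hydrogens = 21.
Molecular formula: C10H21NO4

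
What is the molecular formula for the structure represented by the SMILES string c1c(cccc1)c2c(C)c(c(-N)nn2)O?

C11H11N3O

Heavy atoms from the SMILES: 11 C, 3 N, 1 O.
Implicit hydrogens by atom environment:
  5 × C (aromatic): 1 H each → 5
  5 × C (aromatic): no H
  2 × N (aromatic): no H
  1 × C: 3 H
  1 × N: 2 H
  1 × O: 1 H
  Total hydrogens = 11.
Molecular formula: C11H11N3O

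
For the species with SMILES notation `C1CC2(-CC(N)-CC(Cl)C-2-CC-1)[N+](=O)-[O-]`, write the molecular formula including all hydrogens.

Heavy atoms from the SMILES: 10 C, 1 Cl, 2 N, 2 O.
Implicit hydrogens by atom environment:
  6 × C: 2 H each → 12
  3 × C: 1 H each → 3
  1 × C: no H
  1 × Cl: no H
  1 × N: 2 H
  1 × N (charge +1): no H
  1 × O: no H
  1 × O (charge -1): no H
  Total hydrogens = 17.
Molecular formula: C10H17ClN2O2

C10H17ClN2O2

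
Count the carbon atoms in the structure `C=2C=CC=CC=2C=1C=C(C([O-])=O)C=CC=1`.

13

The symbol for carbon appears 13 times in the SMILES.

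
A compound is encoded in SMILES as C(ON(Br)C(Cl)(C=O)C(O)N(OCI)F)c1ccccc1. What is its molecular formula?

C11H12BrClFIN2O4

Heavy atoms from the SMILES: 1 Br, 11 C, 1 Cl, 1 F, 1 I, 2 N, 4 O.
Implicit hydrogens by atom environment:
  5 × C (aromatic): 1 H each → 5
  3 × O: no H
  2 × C: 2 H each → 4
  2 × C: 1 H each → 2
  2 × N: no H
  1 × Br: no H
  1 × C: no H
  1 × C (aromatic): no H
  1 × Cl: no H
  1 × F: no H
  1 × I: no H
  1 × O: 1 H
  Total hydrogens = 12.
Molecular formula: C11H12BrClFIN2O4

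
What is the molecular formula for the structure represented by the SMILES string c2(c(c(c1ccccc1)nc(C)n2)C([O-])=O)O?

C12H9N2O3-

Heavy atoms from the SMILES: 12 C, 2 N, 3 O.
Implicit hydrogens by atom environment:
  5 × C (aromatic): 1 H each → 5
  5 × C (aromatic): no H
  2 × N (aromatic): no H
  1 × C: 3 H
  1 × C: no H
  1 × O: 1 H
  1 × O: no H
  1 × O (charge -1): no H
  Total hydrogens = 9.
Net charge -1.
Molecular formula: C12H9N2O3-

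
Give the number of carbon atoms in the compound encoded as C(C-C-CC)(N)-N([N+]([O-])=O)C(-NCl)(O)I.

6

The symbol for carbon appears 6 times in the SMILES. (Cl is a single chlorine, not C + l.)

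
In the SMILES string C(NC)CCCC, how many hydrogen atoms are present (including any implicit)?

15

Hydrogens are implicit in SMILES; fill each atom to its normal valence:
  4 × C: 2 H each → 8
  2 × C: 3 H each → 6
  1 × N: 1 H
  Total hydrogens = 15.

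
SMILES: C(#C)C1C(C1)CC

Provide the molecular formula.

Heavy atoms from the SMILES: 7 C.
Implicit hydrogens by atom environment:
  3 × C: 1 H each → 3
  2 × C: 2 H each → 4
  1 × C: 3 H
  1 × C: no H
  Total hydrogens = 10.
Molecular formula: C7H10

C7H10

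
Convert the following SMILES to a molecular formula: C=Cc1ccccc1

Heavy atoms from the SMILES: 8 C.
Implicit hydrogens by atom environment:
  5 × C (aromatic): 1 H each → 5
  1 × C: 2 H
  1 × C: 1 H
  1 × C (aromatic): no H
  Total hydrogens = 8.
Molecular formula: C8H8

C8H8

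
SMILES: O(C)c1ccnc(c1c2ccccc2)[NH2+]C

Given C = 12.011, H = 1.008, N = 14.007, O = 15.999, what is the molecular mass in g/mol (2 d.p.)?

215.28

Molecular formula: C13H15N2O+.
M = 13×12.011 + 15×1.008 + 2×14.007 + 1×15.999 = 215.28 g/mol.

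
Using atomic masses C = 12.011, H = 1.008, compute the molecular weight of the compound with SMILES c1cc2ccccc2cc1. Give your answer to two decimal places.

Molecular formula: C10H8.
M = 10×12.011 + 8×1.008 = 128.17 g/mol.

128.17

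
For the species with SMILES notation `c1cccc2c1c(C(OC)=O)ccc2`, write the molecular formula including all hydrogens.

Heavy atoms from the SMILES: 12 C, 2 O.
Implicit hydrogens by atom environment:
  7 × C (aromatic): 1 H each → 7
  3 × C (aromatic): no H
  2 × O: no H
  1 × C: 3 H
  1 × C: no H
  Total hydrogens = 10.
Molecular formula: C12H10O2

C12H10O2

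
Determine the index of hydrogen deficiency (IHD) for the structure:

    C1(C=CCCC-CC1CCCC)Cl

2

Molecular formula from the SMILES: C12H21Cl.
DoU = (2C + 2 + N − H − X)/2 = (2·12 + 2 + 0 − 21 − 1)/2 = 4/2 = 2.
(Structurally: 1 ring(s) + 1 π bond(s) = 2.)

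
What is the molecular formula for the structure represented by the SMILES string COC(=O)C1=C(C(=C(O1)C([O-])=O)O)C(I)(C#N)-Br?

C9H4BrINO6-

Heavy atoms from the SMILES: 1 Br, 9 C, 1 I, 1 N, 6 O.
Implicit hydrogens by atom environment:
  4 × C (aromatic): no H
  4 × C: no H
  3 × O: no H
  1 × Br: no H
  1 × C: 3 H
  1 × I: no H
  1 × N: no H
  1 × O: 1 H
  1 × O (aromatic): no H
  1 × O (charge -1): no H
  Total hydrogens = 4.
Net charge -1.
Molecular formula: C9H4BrINO6-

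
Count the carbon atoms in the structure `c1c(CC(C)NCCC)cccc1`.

12

The symbol for carbon appears 12 times in the SMILES. Lowercase c denotes aromatic carbon and counts toward C.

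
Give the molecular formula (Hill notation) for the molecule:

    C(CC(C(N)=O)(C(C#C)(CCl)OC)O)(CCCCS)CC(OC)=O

C16H26ClNO5S

Heavy atoms from the SMILES: 16 C, 1 Cl, 1 N, 5 O, 1 S.
Implicit hydrogens by atom environment:
  7 × C: 2 H each → 14
  5 × C: no H
  4 × O: no H
  2 × C: 3 H each → 6
  2 × C: 1 H each → 2
  1 × Cl: no H
  1 × N: 2 H
  1 × O: 1 H
  1 × S: 1 H
  Total hydrogens = 26.
Molecular formula: C16H26ClNO5S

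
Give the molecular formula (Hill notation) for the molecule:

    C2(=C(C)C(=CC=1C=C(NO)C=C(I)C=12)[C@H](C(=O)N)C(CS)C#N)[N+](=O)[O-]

C16H15IN4O4S

Heavy atoms from the SMILES: 16 C, 1 I, 4 N, 4 O, 1 S.
Implicit hydrogens by atom environment:
  7 × C (aromatic): no H
  3 × C (aromatic): 1 H each → 3
  2 × C: 1 H each → 2
  2 × C: no H
  2 × O: no H
  1 × C: 3 H
  1 × C: 2 H
  1 × I: no H
  1 × N: 2 H
  1 × N: 1 H
  1 × N (charge +1): no H
  1 × N: no H
  1 × O: 1 H
  1 × O (charge -1): no H
  1 × S: 1 H
  Total hydrogens = 15.
Molecular formula: C16H15IN4O4S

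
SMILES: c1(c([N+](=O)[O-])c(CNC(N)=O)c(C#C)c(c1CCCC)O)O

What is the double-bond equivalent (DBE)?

Molecular formula from the SMILES: C14H17N3O5.
DoU = (2C + 2 + N − H − X)/2 = (2·14 + 2 + 3 − 17 − 0)/2 = 16/2 = 8.
(Structurally: 1 ring(s) + 7 π bond(s) = 8.)

8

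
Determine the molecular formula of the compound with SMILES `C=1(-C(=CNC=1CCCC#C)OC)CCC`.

Heavy atoms from the SMILES: 13 C, 1 N, 1 O.
Implicit hydrogens by atom environment:
  5 × C: 2 H each → 10
  3 × C (aromatic): no H
  2 × C: 3 H each → 6
  1 × C (aromatic): 1 H
  1 × C: 1 H
  1 × C: no H
  1 × N (aromatic): 1 H
  1 × O: no H
  Total hydrogens = 19.
Molecular formula: C13H19NO

C13H19NO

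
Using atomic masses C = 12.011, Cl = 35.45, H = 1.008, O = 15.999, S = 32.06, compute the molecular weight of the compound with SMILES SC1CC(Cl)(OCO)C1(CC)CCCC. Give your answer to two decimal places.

252.80

Molecular formula: C11H21ClO2S.
M = 11×12.011 + 1×35.45 + 21×1.008 + 2×15.999 + 1×32.06 = 252.80 g/mol.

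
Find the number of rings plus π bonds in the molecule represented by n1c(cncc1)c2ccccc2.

Molecular formula from the SMILES: C10H8N2.
DoU = (2C + 2 + N − H − X)/2 = (2·10 + 2 + 2 − 8 − 0)/2 = 16/2 = 8.
(Structurally: 2 ring(s) + 6 π bond(s) = 8.)

8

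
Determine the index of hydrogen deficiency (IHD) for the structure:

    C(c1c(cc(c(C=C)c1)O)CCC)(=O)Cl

Molecular formula from the SMILES: C12H13ClO2.
DoU = (2C + 2 + N − H − X)/2 = (2·12 + 2 + 0 − 13 − 1)/2 = 12/2 = 6.
(Structurally: 1 ring(s) + 5 π bond(s) = 6.)

6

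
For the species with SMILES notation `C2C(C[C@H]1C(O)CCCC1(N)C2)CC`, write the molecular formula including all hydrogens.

Heavy atoms from the SMILES: 12 C, 1 N, 1 O.
Implicit hydrogens by atom environment:
  7 × C: 2 H each → 14
  3 × C: 1 H each → 3
  1 × C: 3 H
  1 × C: no H
  1 × N: 2 H
  1 × O: 1 H
  Total hydrogens = 23.
Molecular formula: C12H23NO

C12H23NO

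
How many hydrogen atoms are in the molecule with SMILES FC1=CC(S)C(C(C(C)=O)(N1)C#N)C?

11

Hydrogens are implicit in SMILES; fill each atom to its normal valence:
  4 × C: no H
  3 × C: 1 H each → 3
  2 × C: 3 H each → 6
  1 × F: no H
  1 × N: 1 H
  1 × N: no H
  1 × O: no H
  1 × S: 1 H
  Total hydrogens = 11.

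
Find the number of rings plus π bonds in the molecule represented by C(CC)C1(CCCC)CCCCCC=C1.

Molecular formula from the SMILES: C15H28.
DoU = (2C + 2 + N − H − X)/2 = (2·15 + 2 + 0 − 28 − 0)/2 = 4/2 = 2.
(Structurally: 1 ring(s) + 1 π bond(s) = 2.)

2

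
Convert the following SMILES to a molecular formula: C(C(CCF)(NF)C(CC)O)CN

Heavy atoms from the SMILES: 8 C, 2 F, 2 N, 1 O.
Implicit hydrogens by atom environment:
  5 × C: 2 H each → 10
  2 × F: no H
  1 × C: 3 H
  1 × C: 1 H
  1 × C: no H
  1 × N: 2 H
  1 × N: 1 H
  1 × O: 1 H
  Total hydrogens = 18.
Molecular formula: C8H18F2N2O

C8H18F2N2O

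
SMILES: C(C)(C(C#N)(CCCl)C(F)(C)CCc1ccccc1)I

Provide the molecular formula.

C16H20ClFIN

Heavy atoms from the SMILES: 16 C, 1 Cl, 1 F, 1 I, 1 N.
Implicit hydrogens by atom environment:
  5 × C (aromatic): 1 H each → 5
  4 × C: 2 H each → 8
  3 × C: no H
  2 × C: 3 H each → 6
  1 × C: 1 H
  1 × C (aromatic): no H
  1 × Cl: no H
  1 × F: no H
  1 × I: no H
  1 × N: no H
  Total hydrogens = 20.
Molecular formula: C16H20ClFIN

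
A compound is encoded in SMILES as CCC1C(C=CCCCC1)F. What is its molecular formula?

C10H17F

Heavy atoms from the SMILES: 10 C, 1 F.
Implicit hydrogens by atom environment:
  5 × C: 2 H each → 10
  4 × C: 1 H each → 4
  1 × C: 3 H
  1 × F: no H
  Total hydrogens = 17.
Molecular formula: C10H17F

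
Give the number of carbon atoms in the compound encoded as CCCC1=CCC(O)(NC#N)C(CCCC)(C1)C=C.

The symbol for carbon appears 16 times in the SMILES.

16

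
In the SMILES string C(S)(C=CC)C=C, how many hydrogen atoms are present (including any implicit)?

Hydrogens are implicit in SMILES; fill each atom to its normal valence:
  4 × C: 1 H each → 4
  1 × C: 3 H
  1 × C: 2 H
  1 × S: 1 H
  Total hydrogens = 10.

10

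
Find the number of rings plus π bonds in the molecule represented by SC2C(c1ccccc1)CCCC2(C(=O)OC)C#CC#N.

Molecular formula from the SMILES: C17H17NO2S.
DoU = (2C + 2 + N − H − X)/2 = (2·17 + 2 + 1 − 17 − 0)/2 = 20/2 = 10.
(Structurally: 2 ring(s) + 8 π bond(s) = 10.)

10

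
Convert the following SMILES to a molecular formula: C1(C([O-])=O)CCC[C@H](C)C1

C8H13O2-

Heavy atoms from the SMILES: 8 C, 2 O.
Implicit hydrogens by atom environment:
  4 × C: 2 H each → 8
  2 × C: 1 H each → 2
  1 × C: 3 H
  1 × C: no H
  1 × O: no H
  1 × O (charge -1): no H
  Total hydrogens = 13.
Net charge -1.
Molecular formula: C8H13O2-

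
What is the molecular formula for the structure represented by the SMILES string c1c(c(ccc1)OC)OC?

C8H10O2

Heavy atoms from the SMILES: 8 C, 2 O.
Implicit hydrogens by atom environment:
  4 × C (aromatic): 1 H each → 4
  2 × C: 3 H each → 6
  2 × C (aromatic): no H
  2 × O: no H
  Total hydrogens = 10.
Molecular formula: C8H10O2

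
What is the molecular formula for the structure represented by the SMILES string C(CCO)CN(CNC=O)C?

Heavy atoms from the SMILES: 7 C, 2 N, 2 O.
Implicit hydrogens by atom environment:
  5 × C: 2 H each → 10
  1 × C: 3 H
  1 × C: 1 H
  1 × N: 1 H
  1 × N: no H
  1 × O: 1 H
  1 × O: no H
  Total hydrogens = 16.
Molecular formula: C7H16N2O2

C7H16N2O2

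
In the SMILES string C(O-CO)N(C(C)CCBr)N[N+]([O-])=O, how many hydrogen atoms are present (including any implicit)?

Hydrogens are implicit in SMILES; fill each atom to its normal valence:
  4 × C: 2 H each → 8
  2 × O: no H
  1 × Br: no H
  1 × C: 3 H
  1 × C: 1 H
  1 × N: 1 H
  1 × N: no H
  1 × N (charge +1): no H
  1 × O: 1 H
  1 × O (charge -1): no H
  Total hydrogens = 14.

14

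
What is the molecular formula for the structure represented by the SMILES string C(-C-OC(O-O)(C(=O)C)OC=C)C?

C8H14O5

Heavy atoms from the SMILES: 8 C, 5 O.
Implicit hydrogens by atom environment:
  4 × O: no H
  3 × C: 2 H each → 6
  2 × C: 3 H each → 6
  2 × C: no H
  1 × C: 1 H
  1 × O: 1 H
  Total hydrogens = 14.
Molecular formula: C8H14O5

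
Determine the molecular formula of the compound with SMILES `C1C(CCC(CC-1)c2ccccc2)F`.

C13H17F

Heavy atoms from the SMILES: 13 C, 1 F.
Implicit hydrogens by atom environment:
  5 × C: 2 H each → 10
  5 × C (aromatic): 1 H each → 5
  2 × C: 1 H each → 2
  1 × C (aromatic): no H
  1 × F: no H
  Total hydrogens = 17.
Molecular formula: C13H17F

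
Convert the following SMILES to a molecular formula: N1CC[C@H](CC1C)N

C6H14N2

Heavy atoms from the SMILES: 6 C, 2 N.
Implicit hydrogens by atom environment:
  3 × C: 2 H each → 6
  2 × C: 1 H each → 2
  1 × C: 3 H
  1 × N: 2 H
  1 × N: 1 H
  Total hydrogens = 14.
Molecular formula: C6H14N2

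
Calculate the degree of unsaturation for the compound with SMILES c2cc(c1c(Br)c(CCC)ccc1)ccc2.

Molecular formula from the SMILES: C15H15Br.
DoU = (2C + 2 + N − H − X)/2 = (2·15 + 2 + 0 − 15 − 1)/2 = 16/2 = 8.
(Structurally: 2 ring(s) + 6 π bond(s) = 8.)

8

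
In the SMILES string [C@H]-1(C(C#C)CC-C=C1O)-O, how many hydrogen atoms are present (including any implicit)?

Hydrogens are implicit in SMILES; fill each atom to its normal valence:
  4 × C: 1 H each → 4
  2 × C: 2 H each → 4
  2 × C: no H
  2 × O: 1 H each → 2
  Total hydrogens = 10.

10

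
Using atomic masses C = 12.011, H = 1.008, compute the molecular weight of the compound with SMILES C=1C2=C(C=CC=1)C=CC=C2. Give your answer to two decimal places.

128.17

Molecular formula: C10H8.
M = 10×12.011 + 8×1.008 = 128.17 g/mol.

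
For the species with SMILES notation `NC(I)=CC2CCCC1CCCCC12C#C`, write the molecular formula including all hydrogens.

C14H20IN

Heavy atoms from the SMILES: 14 C, 1 I, 1 N.
Implicit hydrogens by atom environment:
  7 × C: 2 H each → 14
  4 × C: 1 H each → 4
  3 × C: no H
  1 × I: no H
  1 × N: 2 H
  Total hydrogens = 20.
Molecular formula: C14H20IN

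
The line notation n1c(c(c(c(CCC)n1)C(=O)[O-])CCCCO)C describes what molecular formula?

C13H19N2O3-

Heavy atoms from the SMILES: 13 C, 2 N, 3 O.
Implicit hydrogens by atom environment:
  6 × C: 2 H each → 12
  4 × C (aromatic): no H
  2 × C: 3 H each → 6
  2 × N (aromatic): no H
  1 × C: no H
  1 × O: 1 H
  1 × O: no H
  1 × O (charge -1): no H
  Total hydrogens = 19.
Net charge -1.
Molecular formula: C13H19N2O3-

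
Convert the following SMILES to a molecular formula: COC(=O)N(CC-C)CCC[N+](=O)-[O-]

Heavy atoms from the SMILES: 8 C, 2 N, 4 O.
Implicit hydrogens by atom environment:
  5 × C: 2 H each → 10
  3 × O: no H
  2 × C: 3 H each → 6
  1 × C: no H
  1 × N: no H
  1 × N (charge +1): no H
  1 × O (charge -1): no H
  Total hydrogens = 16.
Molecular formula: C8H16N2O4

C8H16N2O4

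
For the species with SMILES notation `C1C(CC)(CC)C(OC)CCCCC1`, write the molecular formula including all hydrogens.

C13H26O

Heavy atoms from the SMILES: 13 C, 1 O.
Implicit hydrogens by atom environment:
  8 × C: 2 H each → 16
  3 × C: 3 H each → 9
  1 × C: 1 H
  1 × C: no H
  1 × O: no H
  Total hydrogens = 26.
Molecular formula: C13H26O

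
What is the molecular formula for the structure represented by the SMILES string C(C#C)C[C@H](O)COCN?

Heavy atoms from the SMILES: 7 C, 1 N, 2 O.
Implicit hydrogens by atom environment:
  4 × C: 2 H each → 8
  2 × C: 1 H each → 2
  1 × C: no H
  1 × N: 2 H
  1 × O: 1 H
  1 × O: no H
  Total hydrogens = 13.
Molecular formula: C7H13NO2

C7H13NO2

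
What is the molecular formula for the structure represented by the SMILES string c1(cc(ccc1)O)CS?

Heavy atoms from the SMILES: 7 C, 1 O, 1 S.
Implicit hydrogens by atom environment:
  4 × C (aromatic): 1 H each → 4
  2 × C (aromatic): no H
  1 × C: 2 H
  1 × O: 1 H
  1 × S: 1 H
  Total hydrogens = 8.
Molecular formula: C7H8OS

C7H8OS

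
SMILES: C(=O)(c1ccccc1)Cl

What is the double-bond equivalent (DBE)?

Molecular formula from the SMILES: C7H5ClO.
DoU = (2C + 2 + N − H − X)/2 = (2·7 + 2 + 0 − 5 − 1)/2 = 10/2 = 5.
(Structurally: 1 ring(s) + 4 π bond(s) = 5.)

5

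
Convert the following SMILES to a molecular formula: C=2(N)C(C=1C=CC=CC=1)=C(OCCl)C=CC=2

Heavy atoms from the SMILES: 13 C, 1 Cl, 1 N, 1 O.
Implicit hydrogens by atom environment:
  8 × C (aromatic): 1 H each → 8
  4 × C (aromatic): no H
  1 × C: 2 H
  1 × Cl: no H
  1 × N: 2 H
  1 × O: no H
  Total hydrogens = 12.
Molecular formula: C13H12ClNO

C13H12ClNO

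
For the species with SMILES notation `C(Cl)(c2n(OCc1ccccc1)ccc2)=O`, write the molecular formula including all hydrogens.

Heavy atoms from the SMILES: 12 C, 1 Cl, 1 N, 2 O.
Implicit hydrogens by atom environment:
  8 × C (aromatic): 1 H each → 8
  2 × C (aromatic): no H
  2 × O: no H
  1 × C: 2 H
  1 × C: no H
  1 × Cl: no H
  1 × N (aromatic): no H
  Total hydrogens = 10.
Molecular formula: C12H10ClNO2

C12H10ClNO2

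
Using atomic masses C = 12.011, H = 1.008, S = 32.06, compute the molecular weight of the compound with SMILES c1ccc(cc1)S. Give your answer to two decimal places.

110.17

Molecular formula: C6H6S.
M = 6×12.011 + 6×1.008 + 1×32.06 = 110.17 g/mol.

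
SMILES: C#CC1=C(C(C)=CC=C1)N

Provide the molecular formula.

C9H9N

Heavy atoms from the SMILES: 9 C, 1 N.
Implicit hydrogens by atom environment:
  3 × C (aromatic): 1 H each → 3
  3 × C (aromatic): no H
  1 × C: 3 H
  1 × C: 1 H
  1 × C: no H
  1 × N: 2 H
  Total hydrogens = 9.
Molecular formula: C9H9N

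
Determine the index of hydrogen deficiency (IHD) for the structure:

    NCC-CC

Molecular formula from the SMILES: C4H11N.
DoU = (2C + 2 + N − H − X)/2 = (2·4 + 2 + 1 − 11 − 0)/2 = 0/2 = 0.
(Structurally: 0 ring(s) + 0 π bond(s) = 0.)

0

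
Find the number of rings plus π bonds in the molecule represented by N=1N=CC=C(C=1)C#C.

Molecular formula from the SMILES: C6H4N2.
DoU = (2C + 2 + N − H − X)/2 = (2·6 + 2 + 2 − 4 − 0)/2 = 12/2 = 6.
(Structurally: 1 ring(s) + 5 π bond(s) = 6.)

6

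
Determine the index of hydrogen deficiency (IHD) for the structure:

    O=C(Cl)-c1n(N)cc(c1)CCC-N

Molecular formula from the SMILES: C8H12ClN3O.
DoU = (2C + 2 + N − H − X)/2 = (2·8 + 2 + 3 − 12 − 1)/2 = 8/2 = 4.
(Structurally: 1 ring(s) + 3 π bond(s) = 4.)

4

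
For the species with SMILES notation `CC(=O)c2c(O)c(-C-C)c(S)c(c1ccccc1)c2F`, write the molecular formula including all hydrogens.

C16H15FO2S

Heavy atoms from the SMILES: 16 C, 1 F, 2 O, 1 S.
Implicit hydrogens by atom environment:
  7 × C (aromatic): no H
  5 × C (aromatic): 1 H each → 5
  2 × C: 3 H each → 6
  1 × C: 2 H
  1 × C: no H
  1 × F: no H
  1 × O: 1 H
  1 × O: no H
  1 × S: 1 H
  Total hydrogens = 15.
Molecular formula: C16H15FO2S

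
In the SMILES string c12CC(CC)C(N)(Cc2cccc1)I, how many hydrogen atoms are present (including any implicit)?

16

Hydrogens are implicit in SMILES; fill each atom to its normal valence:
  4 × C (aromatic): 1 H each → 4
  3 × C: 2 H each → 6
  2 × C (aromatic): no H
  1 × C: 3 H
  1 × C: 1 H
  1 × C: no H
  1 × I: no H
  1 × N: 2 H
  Total hydrogens = 16.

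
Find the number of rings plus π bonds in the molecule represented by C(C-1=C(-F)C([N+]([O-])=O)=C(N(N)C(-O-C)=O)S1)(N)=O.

Molecular formula from the SMILES: C7H7FN4O5S.
DoU = (2C + 2 + N − H − X)/2 = (2·7 + 2 + 4 − 7 − 1)/2 = 12/2 = 6.
(Structurally: 1 ring(s) + 5 π bond(s) = 6.)

6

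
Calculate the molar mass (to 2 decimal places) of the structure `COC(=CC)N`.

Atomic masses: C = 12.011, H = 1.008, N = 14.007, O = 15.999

87.12

Molecular formula: C4H9NO.
M = 4×12.011 + 9×1.008 + 1×14.007 + 1×15.999 = 87.12 g/mol.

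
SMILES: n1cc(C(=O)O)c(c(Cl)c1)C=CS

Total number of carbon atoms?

The symbol for carbon appears 8 times in the SMILES. Lowercase c denotes aromatic carbon and counts toward C.

8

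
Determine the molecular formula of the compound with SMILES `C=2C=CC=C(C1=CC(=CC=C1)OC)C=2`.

C13H12O

Heavy atoms from the SMILES: 13 C, 1 O.
Implicit hydrogens by atom environment:
  9 × C (aromatic): 1 H each → 9
  3 × C (aromatic): no H
  1 × C: 3 H
  1 × O: no H
  Total hydrogens = 12.
Molecular formula: C13H12O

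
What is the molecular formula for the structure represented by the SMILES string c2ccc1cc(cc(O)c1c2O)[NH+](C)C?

Heavy atoms from the SMILES: 12 C, 1 N, 2 O.
Implicit hydrogens by atom environment:
  5 × C (aromatic): 1 H each → 5
  5 × C (aromatic): no H
  2 × C: 3 H each → 6
  2 × O: 1 H each → 2
  1 × N (charge +1): 1 H
  Total hydrogens = 14.
Net charge +1.
Molecular formula: C12H14NO2+

C12H14NO2+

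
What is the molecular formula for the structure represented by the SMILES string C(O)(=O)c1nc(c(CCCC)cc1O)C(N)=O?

C11H14N2O4

Heavy atoms from the SMILES: 11 C, 2 N, 4 O.
Implicit hydrogens by atom environment:
  4 × C (aromatic): no H
  3 × C: 2 H each → 6
  2 × C: no H
  2 × O: 1 H each → 2
  2 × O: no H
  1 × C: 3 H
  1 × C (aromatic): 1 H
  1 × N: 2 H
  1 × N (aromatic): no H
  Total hydrogens = 14.
Molecular formula: C11H14N2O4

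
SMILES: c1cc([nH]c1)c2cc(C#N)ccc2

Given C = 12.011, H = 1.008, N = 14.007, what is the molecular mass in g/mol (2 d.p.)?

Molecular formula: C11H8N2.
M = 11×12.011 + 8×1.008 + 2×14.007 = 168.20 g/mol.

168.20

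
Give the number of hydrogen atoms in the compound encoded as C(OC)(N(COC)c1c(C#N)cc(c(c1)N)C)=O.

Hydrogens are implicit in SMILES; fill each atom to its normal valence:
  4 × C (aromatic): no H
  3 × C: 3 H each → 9
  3 × O: no H
  2 × C (aromatic): 1 H each → 2
  2 × C: no H
  2 × N: no H
  1 × C: 2 H
  1 × N: 2 H
  Total hydrogens = 15.

15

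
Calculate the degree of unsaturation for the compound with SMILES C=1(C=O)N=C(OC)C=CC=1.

5

Molecular formula from the SMILES: C7H7NO2.
DoU = (2C + 2 + N − H − X)/2 = (2·7 + 2 + 1 − 7 − 0)/2 = 10/2 = 5.
(Structurally: 1 ring(s) + 4 π bond(s) = 5.)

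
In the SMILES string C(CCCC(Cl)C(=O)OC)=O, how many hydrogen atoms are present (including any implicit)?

Hydrogens are implicit in SMILES; fill each atom to its normal valence:
  3 × C: 2 H each → 6
  3 × O: no H
  2 × C: 1 H each → 2
  1 × C: 3 H
  1 × C: no H
  1 × Cl: no H
  Total hydrogens = 11.

11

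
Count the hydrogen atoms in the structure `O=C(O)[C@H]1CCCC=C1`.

10

Hydrogens are implicit in SMILES; fill each atom to its normal valence:
  3 × C: 2 H each → 6
  3 × C: 1 H each → 3
  1 × C: no H
  1 × O: 1 H
  1 × O: no H
  Total hydrogens = 10.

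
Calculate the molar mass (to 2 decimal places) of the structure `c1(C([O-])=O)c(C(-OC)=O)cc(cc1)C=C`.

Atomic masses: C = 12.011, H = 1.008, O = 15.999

Molecular formula: C11H9O4-.
M = 11×12.011 + 9×1.008 + 4×15.999 = 205.19 g/mol.

205.19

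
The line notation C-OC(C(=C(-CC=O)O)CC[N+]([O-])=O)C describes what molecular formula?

Heavy atoms from the SMILES: 9 C, 1 N, 5 O.
Implicit hydrogens by atom environment:
  3 × C: 2 H each → 6
  3 × O: no H
  2 × C: 3 H each → 6
  2 × C: 1 H each → 2
  2 × C: no H
  1 × N (charge +1): no H
  1 × O: 1 H
  1 × O (charge -1): no H
  Total hydrogens = 15.
Molecular formula: C9H15NO5

C9H15NO5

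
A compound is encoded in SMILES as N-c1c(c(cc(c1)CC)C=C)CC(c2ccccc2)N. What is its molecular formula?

Heavy atoms from the SMILES: 18 C, 2 N.
Implicit hydrogens by atom environment:
  7 × C (aromatic): 1 H each → 7
  5 × C (aromatic): no H
  3 × C: 2 H each → 6
  2 × C: 1 H each → 2
  2 × N: 2 H each → 4
  1 × C: 3 H
  Total hydrogens = 22.
Molecular formula: C18H22N2

C18H22N2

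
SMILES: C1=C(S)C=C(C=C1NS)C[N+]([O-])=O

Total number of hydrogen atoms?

Hydrogens are implicit in SMILES; fill each atom to its normal valence:
  3 × C (aromatic): 1 H each → 3
  3 × C (aromatic): no H
  2 × S: 1 H each → 2
  1 × C: 2 H
  1 × N: 1 H
  1 × N (charge +1): no H
  1 × O: no H
  1 × O (charge -1): no H
  Total hydrogens = 8.

8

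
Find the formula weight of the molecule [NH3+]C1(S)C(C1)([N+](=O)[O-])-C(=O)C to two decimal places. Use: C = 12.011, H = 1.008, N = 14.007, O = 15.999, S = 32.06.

Molecular formula: C5H9N2O3S+.
M = 5×12.011 + 9×1.008 + 2×14.007 + 3×15.999 + 1×32.06 = 177.20 g/mol.

177.20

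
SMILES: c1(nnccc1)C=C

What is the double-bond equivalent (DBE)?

Molecular formula from the SMILES: C6H6N2.
DoU = (2C + 2 + N − H − X)/2 = (2·6 + 2 + 2 − 6 − 0)/2 = 10/2 = 5.
(Structurally: 1 ring(s) + 4 π bond(s) = 5.)

5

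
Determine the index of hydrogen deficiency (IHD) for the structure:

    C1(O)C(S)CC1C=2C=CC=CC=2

5

Molecular formula from the SMILES: C10H12OS.
DoU = (2C + 2 + N − H − X)/2 = (2·10 + 2 + 0 − 12 − 0)/2 = 10/2 = 5.
(Structurally: 2 ring(s) + 3 π bond(s) = 5.)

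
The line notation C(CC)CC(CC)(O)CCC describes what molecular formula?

Heavy atoms from the SMILES: 10 C, 1 O.
Implicit hydrogens by atom environment:
  6 × C: 2 H each → 12
  3 × C: 3 H each → 9
  1 × C: no H
  1 × O: 1 H
  Total hydrogens = 22.
Molecular formula: C10H22O

C10H22O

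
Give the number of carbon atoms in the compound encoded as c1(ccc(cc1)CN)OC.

The symbol for carbon appears 8 times in the SMILES. Lowercase c denotes aromatic carbon and counts toward C.

8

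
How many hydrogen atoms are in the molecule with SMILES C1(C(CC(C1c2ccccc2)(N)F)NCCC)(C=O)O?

Hydrogens are implicit in SMILES; fill each atom to its normal valence:
  5 × C (aromatic): 1 H each → 5
  3 × C: 2 H each → 6
  3 × C: 1 H each → 3
  2 × C: no H
  1 × C: 3 H
  1 × C (aromatic): no H
  1 × F: no H
  1 × N: 2 H
  1 × N: 1 H
  1 × O: 1 H
  1 × O: no H
  Total hydrogens = 21.

21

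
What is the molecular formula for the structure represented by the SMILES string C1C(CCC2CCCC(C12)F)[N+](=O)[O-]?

C10H16FNO2

Heavy atoms from the SMILES: 10 C, 1 F, 1 N, 2 O.
Implicit hydrogens by atom environment:
  6 × C: 2 H each → 12
  4 × C: 1 H each → 4
  1 × F: no H
  1 × N (charge +1): no H
  1 × O: no H
  1 × O (charge -1): no H
  Total hydrogens = 16.
Molecular formula: C10H16FNO2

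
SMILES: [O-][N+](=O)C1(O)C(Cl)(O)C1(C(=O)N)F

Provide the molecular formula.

Heavy atoms from the SMILES: 4 C, 1 Cl, 1 F, 2 N, 5 O.
Implicit hydrogens by atom environment:
  4 × C: no H
  2 × O: 1 H each → 2
  2 × O: no H
  1 × Cl: no H
  1 × F: no H
  1 × N: 2 H
  1 × N (charge +1): no H
  1 × O (charge -1): no H
  Total hydrogens = 4.
Molecular formula: C4H4ClFN2O5

C4H4ClFN2O5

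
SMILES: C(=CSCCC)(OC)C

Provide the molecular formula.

Heavy atoms from the SMILES: 7 C, 1 O, 1 S.
Implicit hydrogens by atom environment:
  3 × C: 3 H each → 9
  2 × C: 2 H each → 4
  1 × C: 1 H
  1 × C: no H
  1 × O: no H
  1 × S: no H
  Total hydrogens = 14.
Molecular formula: C7H14OS

C7H14OS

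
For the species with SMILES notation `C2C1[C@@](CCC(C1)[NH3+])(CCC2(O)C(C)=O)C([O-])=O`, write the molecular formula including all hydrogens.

C13H21NO4

Heavy atoms from the SMILES: 13 C, 1 N, 4 O.
Implicit hydrogens by atom environment:
  6 × C: 2 H each → 12
  4 × C: no H
  2 × C: 1 H each → 2
  2 × O: no H
  1 × C: 3 H
  1 × N (charge +1): 3 H
  1 × O: 1 H
  1 × O (charge -1): no H
  Total hydrogens = 21.
Molecular formula: C13H21NO4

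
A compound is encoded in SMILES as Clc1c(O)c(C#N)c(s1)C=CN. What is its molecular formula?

C7H5ClN2OS

Heavy atoms from the SMILES: 7 C, 1 Cl, 2 N, 1 O, 1 S.
Implicit hydrogens by atom environment:
  4 × C (aromatic): no H
  2 × C: 1 H each → 2
  1 × C: no H
  1 × Cl: no H
  1 × N: 2 H
  1 × N: no H
  1 × O: 1 H
  1 × S (aromatic): no H
  Total hydrogens = 5.
Molecular formula: C7H5ClN2OS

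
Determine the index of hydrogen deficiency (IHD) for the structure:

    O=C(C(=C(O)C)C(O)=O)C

3

Molecular formula from the SMILES: C6H8O4.
DoU = (2C + 2 + N − H − X)/2 = (2·6 + 2 + 0 − 8 − 0)/2 = 6/2 = 3.
(Structurally: 0 ring(s) + 3 π bond(s) = 3.)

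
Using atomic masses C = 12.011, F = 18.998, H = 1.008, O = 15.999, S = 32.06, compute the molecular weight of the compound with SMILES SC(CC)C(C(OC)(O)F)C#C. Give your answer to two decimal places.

192.25

Molecular formula: C8H13FO2S.
M = 8×12.011 + 1×18.998 + 13×1.008 + 2×15.999 + 1×32.06 = 192.25 g/mol.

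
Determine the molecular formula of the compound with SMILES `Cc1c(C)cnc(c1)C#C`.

Heavy atoms from the SMILES: 9 C, 1 N.
Implicit hydrogens by atom environment:
  3 × C (aromatic): no H
  2 × C: 3 H each → 6
  2 × C (aromatic): 1 H each → 2
  1 × C: 1 H
  1 × C: no H
  1 × N (aromatic): no H
  Total hydrogens = 9.
Molecular formula: C9H9N

C9H9N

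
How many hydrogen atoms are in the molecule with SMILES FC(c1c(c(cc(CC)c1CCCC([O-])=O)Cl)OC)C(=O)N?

18

Hydrogens are implicit in SMILES; fill each atom to its normal valence:
  5 × C (aromatic): no H
  4 × C: 2 H each → 8
  3 × O: no H
  2 × C: 3 H each → 6
  2 × C: no H
  1 × C (aromatic): 1 H
  1 × C: 1 H
  1 × Cl: no H
  1 × F: no H
  1 × N: 2 H
  1 × O (charge -1): no H
  Total hydrogens = 18.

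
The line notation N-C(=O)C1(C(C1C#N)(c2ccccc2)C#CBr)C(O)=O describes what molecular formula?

C14H9BrN2O3

Heavy atoms from the SMILES: 1 Br, 14 C, 2 N, 3 O.
Implicit hydrogens by atom environment:
  7 × C: no H
  5 × C (aromatic): 1 H each → 5
  2 × O: no H
  1 × Br: no H
  1 × C: 1 H
  1 × C (aromatic): no H
  1 × N: 2 H
  1 × N: no H
  1 × O: 1 H
  Total hydrogens = 9.
Molecular formula: C14H9BrN2O3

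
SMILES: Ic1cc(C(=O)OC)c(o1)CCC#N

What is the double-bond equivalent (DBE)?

Molecular formula from the SMILES: C9H8INO3.
DoU = (2C + 2 + N − H − X)/2 = (2·9 + 2 + 1 − 8 − 1)/2 = 12/2 = 6.
(Structurally: 1 ring(s) + 5 π bond(s) = 6.)

6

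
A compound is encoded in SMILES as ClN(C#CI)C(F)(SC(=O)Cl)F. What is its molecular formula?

C4Cl2F2INOS

Heavy atoms from the SMILES: 4 C, 2 Cl, 2 F, 1 I, 1 N, 1 O, 1 S.
Implicit hydrogens by atom environment:
  4 × C: no H
  2 × Cl: no H
  2 × F: no H
  1 × I: no H
  1 × N: no H
  1 × O: no H
  1 × S: no H
  Total hydrogens = 0.
Molecular formula: C4Cl2F2INOS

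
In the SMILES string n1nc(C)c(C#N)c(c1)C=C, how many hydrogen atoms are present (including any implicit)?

Hydrogens are implicit in SMILES; fill each atom to its normal valence:
  3 × C (aromatic): no H
  2 × N (aromatic): no H
  1 × C: 3 H
  1 × C: 2 H
  1 × C (aromatic): 1 H
  1 × C: 1 H
  1 × C: no H
  1 × N: no H
  Total hydrogens = 7.

7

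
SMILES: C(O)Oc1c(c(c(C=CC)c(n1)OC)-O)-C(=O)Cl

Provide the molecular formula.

C11H12ClNO5

Heavy atoms from the SMILES: 11 C, 1 Cl, 1 N, 5 O.
Implicit hydrogens by atom environment:
  5 × C (aromatic): no H
  3 × O: no H
  2 × C: 3 H each → 6
  2 × C: 1 H each → 2
  2 × O: 1 H each → 2
  1 × C: 2 H
  1 × C: no H
  1 × Cl: no H
  1 × N (aromatic): no H
  Total hydrogens = 12.
Molecular formula: C11H12ClNO5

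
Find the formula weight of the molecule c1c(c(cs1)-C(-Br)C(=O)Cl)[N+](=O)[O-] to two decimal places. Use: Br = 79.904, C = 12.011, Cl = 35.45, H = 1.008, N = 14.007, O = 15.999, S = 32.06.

284.51

Molecular formula: C6H3BrClNO3S.
M = 1×79.904 + 6×12.011 + 1×35.45 + 3×1.008 + 1×14.007 + 3×15.999 + 1×32.06 = 284.51 g/mol.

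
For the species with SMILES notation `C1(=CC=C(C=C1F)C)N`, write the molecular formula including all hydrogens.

C7H8FN

Heavy atoms from the SMILES: 7 C, 1 F, 1 N.
Implicit hydrogens by atom environment:
  3 × C (aromatic): 1 H each → 3
  3 × C (aromatic): no H
  1 × C: 3 H
  1 × F: no H
  1 × N: 2 H
  Total hydrogens = 8.
Molecular formula: C7H8FN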